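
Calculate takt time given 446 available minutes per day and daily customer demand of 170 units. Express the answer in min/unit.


Formula: Takt Time = Available Production Time / Customer Demand
Takt = 446 min/day / 170 units/day
Takt = 2.62 min/unit

2.62 min/unit


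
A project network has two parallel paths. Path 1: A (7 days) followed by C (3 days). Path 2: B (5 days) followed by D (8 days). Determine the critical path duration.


Path 1 = 7 + 3 = 10 days
Path 2 = 5 + 8 = 13 days
Duration = max(10, 13) = 13 days

13 days


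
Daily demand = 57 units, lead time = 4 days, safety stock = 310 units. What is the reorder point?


Formula: ROP = (Daily Demand * Lead Time) + Safety Stock
Demand during lead time = 57 * 4 = 228 units
ROP = 228 + 310 = 538 units

538 units


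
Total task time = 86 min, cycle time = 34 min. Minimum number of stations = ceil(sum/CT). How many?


Formula: N_min = ceil(Sum of Task Times / Cycle Time)
N_min = ceil(86 min / 34 min) = ceil(2.5294)
N_min = 3 stations

3


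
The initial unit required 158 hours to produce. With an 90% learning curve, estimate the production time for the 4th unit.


Formula: T_n = T_1 * (learning_rate)^(log2(n)) where learning_rate = rate/100
Doublings = log2(4) = 2
T_n = 158 * 0.9^2
T_n = 158 * 0.81 = 128.0 hours

128.0 hours


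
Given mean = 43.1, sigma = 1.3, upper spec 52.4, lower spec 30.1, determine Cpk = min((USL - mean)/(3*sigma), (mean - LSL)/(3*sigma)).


Cpu = (52.4 - 43.1) / (3 * 1.3) = 2.38
Cpl = (43.1 - 30.1) / (3 * 1.3) = 3.33
Cpk = min(2.38, 3.33) = 2.38

2.38


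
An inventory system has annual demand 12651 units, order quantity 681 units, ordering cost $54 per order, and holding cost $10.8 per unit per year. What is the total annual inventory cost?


TC = 12651/681 * 54 + 681/2 * 10.8

$4680.56


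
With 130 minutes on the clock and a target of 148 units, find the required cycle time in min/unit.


Formula: CT = Available Time / Number of Units
CT = 130 min / 148 units
CT = 0.88 min/unit

0.88 min/unit


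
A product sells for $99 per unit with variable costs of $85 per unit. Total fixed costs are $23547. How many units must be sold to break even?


Formula: BEQ = Fixed Costs / (Price - Variable Cost)
Contribution margin = $99 - $85 = $14/unit
BEQ = ceil($23547 / $14/unit) = ceil(1681.93) = 1682 units

1682 units


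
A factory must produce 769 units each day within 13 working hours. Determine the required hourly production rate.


Formula: Production Rate = Daily Demand / Available Hours
Rate = 769 units/day / 13 hours/day
Rate = 59.2 units/hour

59.2 units/hour


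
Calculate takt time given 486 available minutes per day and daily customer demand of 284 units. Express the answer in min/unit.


Formula: Takt Time = Available Production Time / Customer Demand
Takt = 486 min/day / 284 units/day
Takt = 1.71 min/unit

1.71 min/unit


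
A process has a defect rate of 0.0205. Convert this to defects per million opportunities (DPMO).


DPMO = defect_rate * 1000000 = 0.0205 * 1000000

20500


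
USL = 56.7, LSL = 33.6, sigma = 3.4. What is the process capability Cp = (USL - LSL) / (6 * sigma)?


Cp = (56.7 - 33.6) / (6 * 3.4)

1.13


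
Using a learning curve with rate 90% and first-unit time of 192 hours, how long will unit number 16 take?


Formula: T_n = T_1 * (learning_rate)^(log2(n)) where learning_rate = rate/100
Doublings = log2(16) = 4
T_n = 192 * 0.9^4
T_n = 192 * 0.6561 = 126.0 hours

126.0 hours


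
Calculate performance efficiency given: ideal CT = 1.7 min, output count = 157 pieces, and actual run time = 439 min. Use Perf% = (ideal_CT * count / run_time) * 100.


Formula: Performance = (Ideal CT * Total Count) / Run Time * 100
Ideal output time = 1.7 * 157 = 266.9 min
Performance = 266.9 / 439 * 100 = 60.8%

60.8%


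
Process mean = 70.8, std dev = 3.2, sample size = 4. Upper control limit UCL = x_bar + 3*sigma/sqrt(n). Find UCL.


UCL = 70.8 + 3 * 3.2 / sqrt(4)

75.6


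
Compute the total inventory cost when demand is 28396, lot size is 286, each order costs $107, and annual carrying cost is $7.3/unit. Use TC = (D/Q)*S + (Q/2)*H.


TC = 28396/286 * 107 + 286/2 * 7.3

$11667.58


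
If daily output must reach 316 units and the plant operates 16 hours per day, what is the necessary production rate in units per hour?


Formula: Production Rate = Daily Demand / Available Hours
Rate = 316 units/day / 16 hours/day
Rate = 19.8 units/hour

19.8 units/hour


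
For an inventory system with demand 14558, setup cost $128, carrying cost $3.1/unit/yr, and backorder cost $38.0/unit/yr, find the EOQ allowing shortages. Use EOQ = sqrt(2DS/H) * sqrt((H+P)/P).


Formula: EOQ* = sqrt(2DS/H) * sqrt((H+P)/P)
Base EOQ = sqrt(2*14558*128/3.1) = 1096.45 units
Correction = sqrt((3.1+38.0)/38.0) = 1.03999
EOQ* = 1096.45 * 1.03999 = 1140.3 units

1140.3 units


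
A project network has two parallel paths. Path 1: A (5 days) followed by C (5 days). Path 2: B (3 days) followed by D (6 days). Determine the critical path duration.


Path 1 = 5 + 5 = 10 days
Path 2 = 3 + 6 = 9 days
Duration = max(10, 9) = 10 days

10 days


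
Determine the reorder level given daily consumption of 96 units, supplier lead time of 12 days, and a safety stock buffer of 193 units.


Formula: ROP = (Daily Demand * Lead Time) + Safety Stock
Demand during lead time = 96 * 12 = 1152 units
ROP = 1152 + 193 = 1345 units

1345 units


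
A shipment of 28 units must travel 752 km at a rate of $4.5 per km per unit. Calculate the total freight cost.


TC = dist * cost * units = 752 * 4.5 * 28 = $94752.00

$94752.00


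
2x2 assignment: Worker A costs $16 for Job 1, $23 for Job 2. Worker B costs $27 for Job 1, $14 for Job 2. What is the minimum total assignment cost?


Option 1: A->1 + B->2 = $16 + $14 = $30
Option 2: A->2 + B->1 = $23 + $27 = $50
Min cost = min($30, $50) = $30

$30


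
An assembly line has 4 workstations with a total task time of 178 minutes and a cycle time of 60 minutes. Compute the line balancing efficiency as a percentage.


Formula: Efficiency = Sum of Task Times / (N_stations * CT) * 100
Total station capacity = 4 stations * 60 min = 240 min
Efficiency = 178 / 240 * 100 = 74.2%

74.2%


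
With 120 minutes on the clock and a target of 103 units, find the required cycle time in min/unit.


Formula: CT = Available Time / Number of Units
CT = 120 min / 103 units
CT = 1.17 min/unit

1.17 min/unit


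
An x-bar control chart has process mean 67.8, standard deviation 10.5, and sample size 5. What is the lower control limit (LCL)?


LCL = 67.8 - 3 * 10.5 / sqrt(5)

53.71


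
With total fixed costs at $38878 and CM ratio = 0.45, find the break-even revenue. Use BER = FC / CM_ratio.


Formula: BER = Fixed Costs / Contribution Margin Ratio
BER = $38878 / 0.45
BER = $86395.56 (to the nearest cent)

$86395.56


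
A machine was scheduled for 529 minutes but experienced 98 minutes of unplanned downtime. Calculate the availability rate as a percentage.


Formula: Availability = (Planned Time - Downtime) / Planned Time * 100
Uptime = 529 - 98 = 431 min
Availability = 431 / 529 * 100 = 81.5%

81.5%


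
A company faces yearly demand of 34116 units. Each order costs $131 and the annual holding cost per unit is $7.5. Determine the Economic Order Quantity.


Formula: EOQ = sqrt(2 * D * S / H)
Numerator: 2 * 34116 * 131 = 8938392
2DS/H = 8938392 / 7.5 = 1191785.6
EOQ = sqrt(1191785.6) = 1091.7 units

1091.7 units


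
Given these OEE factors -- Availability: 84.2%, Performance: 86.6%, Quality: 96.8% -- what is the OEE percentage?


Formula: OEE = Availability * Performance * Quality / 10000
A * P = 84.2% * 86.6% / 100 = 72.92%
OEE = 72.92% * 96.8% / 100 = 70.6%

70.6%


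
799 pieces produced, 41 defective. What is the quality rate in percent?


Formula: Quality Rate = Good Pieces / Total Pieces * 100
Good pieces = 799 - 41 = 758
QR = 758 / 799 * 100 = 94.9%

94.9%


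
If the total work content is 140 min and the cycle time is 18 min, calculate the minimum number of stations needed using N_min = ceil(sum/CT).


Formula: N_min = ceil(Sum of Task Times / Cycle Time)
N_min = ceil(140 min / 18 min) = ceil(7.7778)
N_min = 8 stations

8


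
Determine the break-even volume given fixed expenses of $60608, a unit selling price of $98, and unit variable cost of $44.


Formula: BEQ = Fixed Costs / (Price - Variable Cost)
Contribution margin = $98 - $44 = $54/unit
BEQ = ceil($60608 / $54/unit) = ceil(1122.37) = 1123 units

1123 units


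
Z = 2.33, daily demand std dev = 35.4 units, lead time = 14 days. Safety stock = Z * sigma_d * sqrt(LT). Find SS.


Formula: SS = z * sigma_d * sqrt(LT)
sqrt(LT) = sqrt(14) = 3.7417
SS = 2.33 * 35.4 * 3.7417
SS = 308.6 units

308.6 units


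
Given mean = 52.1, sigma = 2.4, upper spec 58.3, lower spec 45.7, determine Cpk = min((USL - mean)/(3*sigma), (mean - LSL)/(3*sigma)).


Cpu = (58.3 - 52.1) / (3 * 2.4) = 0.86
Cpl = (52.1 - 45.7) / (3 * 2.4) = 0.89
Cpk = min(0.86, 0.89) = 0.86

0.86


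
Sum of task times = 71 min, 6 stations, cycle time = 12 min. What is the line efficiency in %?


Formula: Efficiency = Sum of Task Times / (N_stations * CT) * 100
Total station capacity = 6 stations * 12 min = 72 min
Efficiency = 71 / 72 * 100 = 98.6%

98.6%


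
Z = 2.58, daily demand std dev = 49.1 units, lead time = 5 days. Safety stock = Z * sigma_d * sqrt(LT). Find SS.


Formula: SS = z * sigma_d * sqrt(LT)
sqrt(LT) = sqrt(5) = 2.2361
SS = 2.58 * 49.1 * 2.2361
SS = 283.3 units

283.3 units


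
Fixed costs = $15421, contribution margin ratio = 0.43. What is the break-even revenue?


Formula: BER = Fixed Costs / Contribution Margin Ratio
BER = $15421 / 0.43
BER = $35862.79 (to the nearest cent)

$35862.79


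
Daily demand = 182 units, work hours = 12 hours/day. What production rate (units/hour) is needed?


Formula: Production Rate = Daily Demand / Available Hours
Rate = 182 units/day / 12 hours/day
Rate = 15.2 units/hour

15.2 units/hour


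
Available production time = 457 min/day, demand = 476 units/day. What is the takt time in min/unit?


Formula: Takt Time = Available Production Time / Customer Demand
Takt = 457 min/day / 476 units/day
Takt = 0.96 min/unit

0.96 min/unit


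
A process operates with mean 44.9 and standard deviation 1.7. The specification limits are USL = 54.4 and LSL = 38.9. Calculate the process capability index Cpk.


Cpu = (54.4 - 44.9) / (3 * 1.7) = 1.86
Cpl = (44.9 - 38.9) / (3 * 1.7) = 1.18
Cpk = min(1.86, 1.18) = 1.18

1.18


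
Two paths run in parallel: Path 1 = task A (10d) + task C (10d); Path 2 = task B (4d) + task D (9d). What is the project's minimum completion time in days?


Path 1 = 10 + 10 = 20 days
Path 2 = 4 + 9 = 13 days
Duration = max(20, 13) = 20 days

20 days


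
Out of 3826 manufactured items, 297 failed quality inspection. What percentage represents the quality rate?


Formula: Quality Rate = Good Pieces / Total Pieces * 100
Good pieces = 3826 - 297 = 3529
QR = 3529 / 3826 * 100 = 92.2%

92.2%


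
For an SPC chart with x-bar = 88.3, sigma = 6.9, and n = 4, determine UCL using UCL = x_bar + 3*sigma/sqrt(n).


UCL = 88.3 + 3 * 6.9 / sqrt(4)

98.65


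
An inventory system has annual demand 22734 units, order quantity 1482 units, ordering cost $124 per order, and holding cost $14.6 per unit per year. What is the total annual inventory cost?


TC = 22734/1482 * 124 + 1482/2 * 14.6

$12720.77


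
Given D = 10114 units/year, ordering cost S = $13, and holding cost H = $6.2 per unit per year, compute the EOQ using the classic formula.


Formula: EOQ = sqrt(2 * D * S / H)
Numerator: 2 * 10114 * 13 = 262964
2DS/H = 262964 / 6.2 = 42413.5
EOQ = sqrt(42413.5) = 205.9 units

205.9 units


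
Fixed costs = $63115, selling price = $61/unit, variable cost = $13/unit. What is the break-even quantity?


Formula: BEQ = Fixed Costs / (Price - Variable Cost)
Contribution margin = $61 - $13 = $48/unit
BEQ = ceil($63115 / $48/unit) = ceil(1314.9) = 1315 units

1315 units


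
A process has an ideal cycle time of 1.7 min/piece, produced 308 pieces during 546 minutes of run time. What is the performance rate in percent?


Formula: Performance = (Ideal CT * Total Count) / Run Time * 100
Ideal output time = 1.7 * 308 = 523.6 min
Performance = 523.6 / 546 * 100 = 95.9%

95.9%


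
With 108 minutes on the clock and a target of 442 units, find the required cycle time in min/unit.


Formula: CT = Available Time / Number of Units
CT = 108 min / 442 units
CT = 0.24 min/unit

0.24 min/unit


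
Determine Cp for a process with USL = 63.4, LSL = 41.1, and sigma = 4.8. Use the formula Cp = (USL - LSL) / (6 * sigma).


Cp = (63.4 - 41.1) / (6 * 4.8)

0.77


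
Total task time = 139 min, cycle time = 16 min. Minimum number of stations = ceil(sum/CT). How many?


Formula: N_min = ceil(Sum of Task Times / Cycle Time)
N_min = ceil(139 min / 16 min) = ceil(8.6875)
N_min = 9 stations

9


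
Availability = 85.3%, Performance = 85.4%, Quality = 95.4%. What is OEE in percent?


Formula: OEE = Availability * Performance * Quality / 10000
A * P = 85.3% * 85.4% / 100 = 72.85%
OEE = 72.85% * 95.4% / 100 = 69.5%

69.5%


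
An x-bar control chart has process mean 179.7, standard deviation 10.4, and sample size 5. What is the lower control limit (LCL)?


LCL = 179.7 - 3 * 10.4 / sqrt(5)

165.75


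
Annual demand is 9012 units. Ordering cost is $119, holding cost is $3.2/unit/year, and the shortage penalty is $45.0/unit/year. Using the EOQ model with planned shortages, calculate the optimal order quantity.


Formula: EOQ* = sqrt(2DS/H) * sqrt((H+P)/P)
Base EOQ = sqrt(2*9012*119/3.2) = 818.7 units
Correction = sqrt((3.2+45.0)/45.0) = 1.03494
EOQ* = 818.7 * 1.03494 = 847.3 units

847.3 units


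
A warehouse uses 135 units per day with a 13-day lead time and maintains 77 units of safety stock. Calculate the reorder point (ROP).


Formula: ROP = (Daily Demand * Lead Time) + Safety Stock
Demand during lead time = 135 * 13 = 1755 units
ROP = 1755 + 77 = 1832 units

1832 units


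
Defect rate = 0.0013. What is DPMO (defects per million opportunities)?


DPMO = defect_rate * 1000000 = 0.0013 * 1000000

1300


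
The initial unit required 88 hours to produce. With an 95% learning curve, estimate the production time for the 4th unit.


Formula: T_n = T_1 * (learning_rate)^(log2(n)) where learning_rate = rate/100
Doublings = log2(4) = 2
T_n = 88 * 0.95^2
T_n = 88 * 0.9025 = 79.4 hours

79.4 hours


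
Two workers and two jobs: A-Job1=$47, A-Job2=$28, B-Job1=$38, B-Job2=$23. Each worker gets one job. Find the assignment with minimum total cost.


Option 1: A->1 + B->2 = $47 + $23 = $70
Option 2: A->2 + B->1 = $28 + $38 = $66
Min cost = min($70, $66) = $66

$66


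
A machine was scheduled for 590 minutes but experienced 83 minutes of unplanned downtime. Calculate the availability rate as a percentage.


Formula: Availability = (Planned Time - Downtime) / Planned Time * 100
Uptime = 590 - 83 = 507 min
Availability = 507 / 590 * 100 = 85.9%

85.9%


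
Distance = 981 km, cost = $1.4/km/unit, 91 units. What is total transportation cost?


TC = dist * cost * units = 981 * 1.4 * 91 = $124979.40

$124979.40


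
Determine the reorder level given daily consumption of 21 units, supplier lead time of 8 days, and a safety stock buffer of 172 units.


Formula: ROP = (Daily Demand * Lead Time) + Safety Stock
Demand during lead time = 21 * 8 = 168 units
ROP = 168 + 172 = 340 units

340 units


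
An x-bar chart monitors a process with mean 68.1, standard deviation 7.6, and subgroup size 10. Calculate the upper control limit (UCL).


UCL = 68.1 + 3 * 7.6 / sqrt(10)

75.31


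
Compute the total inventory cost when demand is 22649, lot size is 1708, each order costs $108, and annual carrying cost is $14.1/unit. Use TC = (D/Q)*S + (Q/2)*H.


TC = 22649/1708 * 108 + 1708/2 * 14.1

$13473.54


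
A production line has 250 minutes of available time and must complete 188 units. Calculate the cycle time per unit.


Formula: CT = Available Time / Number of Units
CT = 250 min / 188 units
CT = 1.33 min/unit

1.33 min/unit


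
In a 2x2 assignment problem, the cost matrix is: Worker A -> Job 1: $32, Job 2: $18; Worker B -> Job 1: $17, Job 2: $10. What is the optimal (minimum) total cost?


Option 1: A->1 + B->2 = $32 + $10 = $42
Option 2: A->2 + B->1 = $18 + $17 = $35
Min cost = min($42, $35) = $35

$35


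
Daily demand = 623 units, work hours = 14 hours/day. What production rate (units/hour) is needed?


Formula: Production Rate = Daily Demand / Available Hours
Rate = 623 units/day / 14 hours/day
Rate = 44.5 units/hour

44.5 units/hour


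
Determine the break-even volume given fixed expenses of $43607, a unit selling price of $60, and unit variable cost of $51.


Formula: BEQ = Fixed Costs / (Price - Variable Cost)
Contribution margin = $60 - $51 = $9/unit
BEQ = ceil($43607 / $9/unit) = ceil(4845.22) = 4846 units

4846 units


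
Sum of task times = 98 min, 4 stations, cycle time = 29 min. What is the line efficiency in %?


Formula: Efficiency = Sum of Task Times / (N_stations * CT) * 100
Total station capacity = 4 stations * 29 min = 116 min
Efficiency = 98 / 116 * 100 = 84.5%

84.5%


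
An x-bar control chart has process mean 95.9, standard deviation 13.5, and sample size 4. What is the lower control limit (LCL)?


LCL = 95.9 - 3 * 13.5 / sqrt(4)

75.65


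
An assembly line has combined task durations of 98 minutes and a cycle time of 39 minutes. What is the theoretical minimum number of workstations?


Formula: N_min = ceil(Sum of Task Times / Cycle Time)
N_min = ceil(98 min / 39 min) = ceil(2.5128)
N_min = 3 stations

3


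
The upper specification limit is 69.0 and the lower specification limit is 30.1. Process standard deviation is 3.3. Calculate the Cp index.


Cp = (69.0 - 30.1) / (6 * 3.3)

1.96


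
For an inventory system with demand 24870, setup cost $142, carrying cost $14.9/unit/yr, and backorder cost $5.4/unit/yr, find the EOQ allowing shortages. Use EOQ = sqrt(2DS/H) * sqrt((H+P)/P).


Formula: EOQ* = sqrt(2DS/H) * sqrt((H+P)/P)
Base EOQ = sqrt(2*24870*142/14.9) = 688.5 units
Correction = sqrt((14.9+5.4)/5.4) = 1.93888
EOQ* = 688.5 * 1.93888 = 1334.9 units

1334.9 units


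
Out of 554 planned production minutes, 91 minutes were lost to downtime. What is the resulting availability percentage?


Formula: Availability = (Planned Time - Downtime) / Planned Time * 100
Uptime = 554 - 91 = 463 min
Availability = 463 / 554 * 100 = 83.6%

83.6%


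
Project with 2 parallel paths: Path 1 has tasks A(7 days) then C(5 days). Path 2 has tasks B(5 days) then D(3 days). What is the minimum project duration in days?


Path 1 = 7 + 5 = 12 days
Path 2 = 5 + 3 = 8 days
Duration = max(12, 8) = 12 days

12 days


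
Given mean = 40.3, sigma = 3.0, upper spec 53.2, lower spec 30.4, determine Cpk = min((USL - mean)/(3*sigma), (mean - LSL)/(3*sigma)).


Cpu = (53.2 - 40.3) / (3 * 3.0) = 1.43
Cpl = (40.3 - 30.4) / (3 * 3.0) = 1.1
Cpk = min(1.43, 1.1) = 1.1

1.1


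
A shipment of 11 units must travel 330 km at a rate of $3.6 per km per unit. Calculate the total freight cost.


TC = dist * cost * units = 330 * 3.6 * 11 = $13068.00

$13068.00


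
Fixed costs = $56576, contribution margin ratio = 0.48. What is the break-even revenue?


Formula: BER = Fixed Costs / Contribution Margin Ratio
BER = $56576 / 0.48
BER = $117866.67 (to the nearest cent)

$117866.67


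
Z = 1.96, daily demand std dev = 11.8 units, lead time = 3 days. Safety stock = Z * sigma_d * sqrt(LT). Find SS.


Formula: SS = z * sigma_d * sqrt(LT)
sqrt(LT) = sqrt(3) = 1.7321
SS = 1.96 * 11.8 * 1.7321
SS = 40.1 units

40.1 units


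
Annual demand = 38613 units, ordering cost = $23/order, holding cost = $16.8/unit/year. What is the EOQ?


Formula: EOQ = sqrt(2 * D * S / H)
Numerator: 2 * 38613 * 23 = 1776198
2DS/H = 1776198 / 16.8 = 105726.1
EOQ = sqrt(105726.1) = 325.2 units

325.2 units


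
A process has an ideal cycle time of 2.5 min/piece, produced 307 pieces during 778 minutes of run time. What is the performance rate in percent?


Formula: Performance = (Ideal CT * Total Count) / Run Time * 100
Ideal output time = 2.5 * 307 = 767.5 min
Performance = 767.5 / 778 * 100 = 98.7%

98.7%


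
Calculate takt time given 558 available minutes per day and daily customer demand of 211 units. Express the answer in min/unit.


Formula: Takt Time = Available Production Time / Customer Demand
Takt = 558 min/day / 211 units/day
Takt = 2.64 min/unit

2.64 min/unit


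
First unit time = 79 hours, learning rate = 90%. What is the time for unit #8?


Formula: T_n = T_1 * (learning_rate)^(log2(n)) where learning_rate = rate/100
Doublings = log2(8) = 3
T_n = 79 * 0.9^3
T_n = 79 * 0.729 = 57.6 hours

57.6 hours


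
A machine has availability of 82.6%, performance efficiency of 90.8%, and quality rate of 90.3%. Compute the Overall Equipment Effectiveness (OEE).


Formula: OEE = Availability * Performance * Quality / 10000
A * P = 82.6% * 90.8% / 100 = 75.0%
OEE = 75.0% * 90.3% / 100 = 67.7%

67.7%


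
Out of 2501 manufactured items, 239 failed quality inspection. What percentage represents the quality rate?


Formula: Quality Rate = Good Pieces / Total Pieces * 100
Good pieces = 2501 - 239 = 2262
QR = 2262 / 2501 * 100 = 90.4%

90.4%


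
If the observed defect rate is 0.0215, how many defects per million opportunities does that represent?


DPMO = defect_rate * 1000000 = 0.0215 * 1000000

21500


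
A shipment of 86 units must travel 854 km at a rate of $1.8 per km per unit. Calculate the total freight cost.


TC = dist * cost * units = 854 * 1.8 * 86 = $132199.20

$132199.20


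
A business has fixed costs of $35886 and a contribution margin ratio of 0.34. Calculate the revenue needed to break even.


Formula: BER = Fixed Costs / Contribution Margin Ratio
BER = $35886 / 0.34
BER = $105547.06 (to the nearest cent)

$105547.06


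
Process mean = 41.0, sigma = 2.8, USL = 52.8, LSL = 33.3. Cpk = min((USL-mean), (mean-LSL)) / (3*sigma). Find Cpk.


Cpu = (52.8 - 41.0) / (3 * 2.8) = 1.4
Cpl = (41.0 - 33.3) / (3 * 2.8) = 0.92
Cpk = min(1.4, 0.92) = 0.92

0.92


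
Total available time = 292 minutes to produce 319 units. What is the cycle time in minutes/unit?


Formula: CT = Available Time / Number of Units
CT = 292 min / 319 units
CT = 0.92 min/unit

0.92 min/unit


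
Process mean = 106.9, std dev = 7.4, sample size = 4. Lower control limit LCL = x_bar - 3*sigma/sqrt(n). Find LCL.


LCL = 106.9 - 3 * 7.4 / sqrt(4)

95.8


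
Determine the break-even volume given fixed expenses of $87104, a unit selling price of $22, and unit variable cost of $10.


Formula: BEQ = Fixed Costs / (Price - Variable Cost)
Contribution margin = $22 - $10 = $12/unit
BEQ = ceil($87104 / $12/unit) = ceil(7258.67) = 7259 units

7259 units


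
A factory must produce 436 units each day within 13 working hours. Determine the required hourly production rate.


Formula: Production Rate = Daily Demand / Available Hours
Rate = 436 units/day / 13 hours/day
Rate = 33.5 units/hour

33.5 units/hour


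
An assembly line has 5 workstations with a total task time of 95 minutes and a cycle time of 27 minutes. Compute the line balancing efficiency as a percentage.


Formula: Efficiency = Sum of Task Times / (N_stations * CT) * 100
Total station capacity = 5 stations * 27 min = 135 min
Efficiency = 95 / 135 * 100 = 70.4%

70.4%


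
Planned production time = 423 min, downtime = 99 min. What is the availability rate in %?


Formula: Availability = (Planned Time - Downtime) / Planned Time * 100
Uptime = 423 - 99 = 324 min
Availability = 324 / 423 * 100 = 76.6%

76.6%


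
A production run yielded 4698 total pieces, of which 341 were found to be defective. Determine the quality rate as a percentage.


Formula: Quality Rate = Good Pieces / Total Pieces * 100
Good pieces = 4698 - 341 = 4357
QR = 4357 / 4698 * 100 = 92.7%

92.7%


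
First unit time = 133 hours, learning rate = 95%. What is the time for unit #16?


Formula: T_n = T_1 * (learning_rate)^(log2(n)) where learning_rate = rate/100
Doublings = log2(16) = 4
T_n = 133 * 0.95^4
T_n = 133 * 0.8145 = 108.3 hours

108.3 hours


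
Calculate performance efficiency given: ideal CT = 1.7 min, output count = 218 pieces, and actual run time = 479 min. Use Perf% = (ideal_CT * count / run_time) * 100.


Formula: Performance = (Ideal CT * Total Count) / Run Time * 100
Ideal output time = 1.7 * 218 = 370.6 min
Performance = 370.6 / 479 * 100 = 77.4%

77.4%


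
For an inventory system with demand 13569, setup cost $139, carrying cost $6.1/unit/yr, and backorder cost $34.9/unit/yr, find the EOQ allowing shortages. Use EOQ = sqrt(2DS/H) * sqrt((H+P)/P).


Formula: EOQ* = sqrt(2DS/H) * sqrt((H+P)/P)
Base EOQ = sqrt(2*13569*139/6.1) = 786.38 units
Correction = sqrt((6.1+34.9)/34.9) = 1.08388
EOQ* = 786.38 * 1.08388 = 852.3 units

852.3 units


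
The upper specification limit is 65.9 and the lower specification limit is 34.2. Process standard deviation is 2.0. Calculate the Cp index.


Cp = (65.9 - 34.2) / (6 * 2.0)

2.64


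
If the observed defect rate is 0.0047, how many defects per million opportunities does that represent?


DPMO = defect_rate * 1000000 = 0.0047 * 1000000

4700


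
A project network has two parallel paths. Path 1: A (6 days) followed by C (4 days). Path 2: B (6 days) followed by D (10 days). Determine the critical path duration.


Path 1 = 6 + 4 = 10 days
Path 2 = 6 + 10 = 16 days
Duration = max(10, 16) = 16 days

16 days


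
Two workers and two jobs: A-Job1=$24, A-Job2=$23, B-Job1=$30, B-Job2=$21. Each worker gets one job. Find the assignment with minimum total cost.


Option 1: A->1 + B->2 = $24 + $21 = $45
Option 2: A->2 + B->1 = $23 + $30 = $53
Min cost = min($45, $53) = $45

$45


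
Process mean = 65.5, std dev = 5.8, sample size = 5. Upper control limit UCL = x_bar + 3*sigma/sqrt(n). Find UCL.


UCL = 65.5 + 3 * 5.8 / sqrt(5)

73.28


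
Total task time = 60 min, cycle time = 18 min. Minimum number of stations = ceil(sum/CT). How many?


Formula: N_min = ceil(Sum of Task Times / Cycle Time)
N_min = ceil(60 min / 18 min) = ceil(3.3333)
N_min = 4 stations

4


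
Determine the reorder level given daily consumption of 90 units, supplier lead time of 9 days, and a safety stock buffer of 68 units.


Formula: ROP = (Daily Demand * Lead Time) + Safety Stock
Demand during lead time = 90 * 9 = 810 units
ROP = 810 + 68 = 878 units

878 units


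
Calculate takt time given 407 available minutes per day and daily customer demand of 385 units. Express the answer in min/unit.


Formula: Takt Time = Available Production Time / Customer Demand
Takt = 407 min/day / 385 units/day
Takt = 1.06 min/unit

1.06 min/unit


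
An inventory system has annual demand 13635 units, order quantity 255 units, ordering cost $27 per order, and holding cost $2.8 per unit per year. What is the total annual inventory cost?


TC = 13635/255 * 27 + 255/2 * 2.8

$1800.71


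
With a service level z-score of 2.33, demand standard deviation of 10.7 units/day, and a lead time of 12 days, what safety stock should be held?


Formula: SS = z * sigma_d * sqrt(LT)
sqrt(LT) = sqrt(12) = 3.4641
SS = 2.33 * 10.7 * 3.4641
SS = 86.4 units

86.4 units


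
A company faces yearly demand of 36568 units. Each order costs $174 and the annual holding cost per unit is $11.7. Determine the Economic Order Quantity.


Formula: EOQ = sqrt(2 * D * S / H)
Numerator: 2 * 36568 * 174 = 12725664
2DS/H = 12725664 / 11.7 = 1087663.6
EOQ = sqrt(1087663.6) = 1042.9 units

1042.9 units


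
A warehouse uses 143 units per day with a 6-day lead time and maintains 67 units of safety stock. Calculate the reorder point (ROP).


Formula: ROP = (Daily Demand * Lead Time) + Safety Stock
Demand during lead time = 143 * 6 = 858 units
ROP = 858 + 67 = 925 units

925 units


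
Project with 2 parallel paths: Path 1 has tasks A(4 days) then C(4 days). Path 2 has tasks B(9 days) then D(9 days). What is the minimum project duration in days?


Path 1 = 4 + 4 = 8 days
Path 2 = 9 + 9 = 18 days
Duration = max(8, 18) = 18 days

18 days


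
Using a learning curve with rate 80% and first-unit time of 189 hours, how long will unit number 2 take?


Formula: T_n = T_1 * (learning_rate)^(log2(n)) where learning_rate = rate/100
Doublings = log2(2) = 1
T_n = 189 * 0.8^1
T_n = 189 * 0.8 = 151.2 hours

151.2 hours


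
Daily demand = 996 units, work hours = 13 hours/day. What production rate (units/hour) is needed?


Formula: Production Rate = Daily Demand / Available Hours
Rate = 996 units/day / 13 hours/day
Rate = 76.6 units/hour

76.6 units/hour


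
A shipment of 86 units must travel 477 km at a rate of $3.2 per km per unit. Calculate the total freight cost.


TC = dist * cost * units = 477 * 3.2 * 86 = $131270.40

$131270.40


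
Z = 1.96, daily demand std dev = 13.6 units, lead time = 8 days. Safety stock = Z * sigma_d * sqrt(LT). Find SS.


Formula: SS = z * sigma_d * sqrt(LT)
sqrt(LT) = sqrt(8) = 2.8284
SS = 1.96 * 13.6 * 2.8284
SS = 75.4 units

75.4 units


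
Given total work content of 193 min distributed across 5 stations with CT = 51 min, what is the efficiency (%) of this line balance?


Formula: Efficiency = Sum of Task Times / (N_stations * CT) * 100
Total station capacity = 5 stations * 51 min = 255 min
Efficiency = 193 / 255 * 100 = 75.7%

75.7%


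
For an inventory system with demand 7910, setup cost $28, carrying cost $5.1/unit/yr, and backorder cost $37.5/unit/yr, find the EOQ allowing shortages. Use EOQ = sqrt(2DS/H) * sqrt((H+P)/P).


Formula: EOQ* = sqrt(2DS/H) * sqrt((H+P)/P)
Base EOQ = sqrt(2*7910*28/5.1) = 294.71 units
Correction = sqrt((5.1+37.5)/37.5) = 1.06583
EOQ* = 294.71 * 1.06583 = 314.1 units

314.1 units


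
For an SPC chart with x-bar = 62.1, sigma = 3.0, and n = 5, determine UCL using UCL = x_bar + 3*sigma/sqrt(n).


UCL = 62.1 + 3 * 3.0 / sqrt(5)

66.12


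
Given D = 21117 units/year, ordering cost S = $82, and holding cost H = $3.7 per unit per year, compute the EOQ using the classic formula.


Formula: EOQ = sqrt(2 * D * S / H)
Numerator: 2 * 21117 * 82 = 3463188
2DS/H = 3463188 / 3.7 = 935996.8
EOQ = sqrt(935996.8) = 967.5 units

967.5 units


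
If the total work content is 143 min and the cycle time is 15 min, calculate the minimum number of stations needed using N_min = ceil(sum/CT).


Formula: N_min = ceil(Sum of Task Times / Cycle Time)
N_min = ceil(143 min / 15 min) = ceil(9.5333)
N_min = 10 stations

10


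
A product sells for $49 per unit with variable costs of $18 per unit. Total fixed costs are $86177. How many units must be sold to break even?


Formula: BEQ = Fixed Costs / (Price - Variable Cost)
Contribution margin = $49 - $18 = $31/unit
BEQ = ceil($86177 / $31/unit) = ceil(2779.9) = 2780 units

2780 units


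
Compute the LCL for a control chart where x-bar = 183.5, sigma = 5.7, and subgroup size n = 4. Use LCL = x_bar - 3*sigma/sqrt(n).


LCL = 183.5 - 3 * 5.7 / sqrt(4)

174.95


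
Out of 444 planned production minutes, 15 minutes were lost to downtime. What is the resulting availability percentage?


Formula: Availability = (Planned Time - Downtime) / Planned Time * 100
Uptime = 444 - 15 = 429 min
Availability = 429 / 444 * 100 = 96.6%

96.6%


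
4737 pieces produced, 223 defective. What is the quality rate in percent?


Formula: Quality Rate = Good Pieces / Total Pieces * 100
Good pieces = 4737 - 223 = 4514
QR = 4514 / 4737 * 100 = 95.3%

95.3%


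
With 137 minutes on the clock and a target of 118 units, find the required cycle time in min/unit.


Formula: CT = Available Time / Number of Units
CT = 137 min / 118 units
CT = 1.16 min/unit

1.16 min/unit


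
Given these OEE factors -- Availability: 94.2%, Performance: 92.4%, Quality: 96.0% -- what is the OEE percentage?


Formula: OEE = Availability * Performance * Quality / 10000
A * P = 94.2% * 92.4% / 100 = 87.04%
OEE = 87.04% * 96.0% / 100 = 83.6%

83.6%


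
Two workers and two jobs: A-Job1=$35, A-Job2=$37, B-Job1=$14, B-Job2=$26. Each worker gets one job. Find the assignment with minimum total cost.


Option 1: A->1 + B->2 = $35 + $26 = $61
Option 2: A->2 + B->1 = $37 + $14 = $51
Min cost = min($61, $51) = $51

$51


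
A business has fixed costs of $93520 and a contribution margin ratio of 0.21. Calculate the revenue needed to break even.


Formula: BER = Fixed Costs / Contribution Margin Ratio
BER = $93520 / 0.21
BER = $445333.33 (to the nearest cent)

$445333.33


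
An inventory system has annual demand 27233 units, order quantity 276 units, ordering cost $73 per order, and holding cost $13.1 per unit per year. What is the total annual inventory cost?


TC = 27233/276 * 73 + 276/2 * 13.1

$9010.73


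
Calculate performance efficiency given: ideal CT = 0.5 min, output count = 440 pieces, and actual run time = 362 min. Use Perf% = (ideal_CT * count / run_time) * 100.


Formula: Performance = (Ideal CT * Total Count) / Run Time * 100
Ideal output time = 0.5 * 440 = 220.0 min
Performance = 220.0 / 362 * 100 = 60.8%

60.8%


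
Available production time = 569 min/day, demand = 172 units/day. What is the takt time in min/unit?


Formula: Takt Time = Available Production Time / Customer Demand
Takt = 569 min/day / 172 units/day
Takt = 3.31 min/unit

3.31 min/unit


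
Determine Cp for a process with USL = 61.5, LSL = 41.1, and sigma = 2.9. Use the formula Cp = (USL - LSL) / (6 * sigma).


Cp = (61.5 - 41.1) / (6 * 2.9)

1.17


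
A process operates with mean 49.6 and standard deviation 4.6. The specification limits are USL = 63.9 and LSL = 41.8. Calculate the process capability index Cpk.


Cpu = (63.9 - 49.6) / (3 * 4.6) = 1.04
Cpl = (49.6 - 41.8) / (3 * 4.6) = 0.57
Cpk = min(1.04, 0.57) = 0.57

0.57


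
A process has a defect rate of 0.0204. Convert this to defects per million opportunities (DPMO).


DPMO = defect_rate * 1000000 = 0.0204 * 1000000

20400


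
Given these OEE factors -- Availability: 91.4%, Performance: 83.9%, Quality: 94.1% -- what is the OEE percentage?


Formula: OEE = Availability * Performance * Quality / 10000
A * P = 91.4% * 83.9% / 100 = 76.68%
OEE = 76.68% * 94.1% / 100 = 72.2%

72.2%


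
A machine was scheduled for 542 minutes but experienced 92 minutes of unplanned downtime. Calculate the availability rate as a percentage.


Formula: Availability = (Planned Time - Downtime) / Planned Time * 100
Uptime = 542 - 92 = 450 min
Availability = 450 / 542 * 100 = 83.0%

83.0%


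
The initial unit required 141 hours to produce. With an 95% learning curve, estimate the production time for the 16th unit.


Formula: T_n = T_1 * (learning_rate)^(log2(n)) where learning_rate = rate/100
Doublings = log2(16) = 4
T_n = 141 * 0.95^4
T_n = 141 * 0.8145 = 114.8 hours

114.8 hours


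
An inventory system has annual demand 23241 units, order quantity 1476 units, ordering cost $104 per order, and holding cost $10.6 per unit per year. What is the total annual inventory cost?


TC = 23241/1476 * 104 + 1476/2 * 10.6

$9460.38


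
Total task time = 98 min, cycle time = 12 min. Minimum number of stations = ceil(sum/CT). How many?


Formula: N_min = ceil(Sum of Task Times / Cycle Time)
N_min = ceil(98 min / 12 min) = ceil(8.1667)
N_min = 9 stations

9


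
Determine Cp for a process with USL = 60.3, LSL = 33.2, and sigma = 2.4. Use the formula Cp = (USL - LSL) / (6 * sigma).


Cp = (60.3 - 33.2) / (6 * 2.4)

1.88


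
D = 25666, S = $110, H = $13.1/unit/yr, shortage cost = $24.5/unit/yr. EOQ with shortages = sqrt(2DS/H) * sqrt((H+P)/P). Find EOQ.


Formula: EOQ* = sqrt(2DS/H) * sqrt((H+P)/P)
Base EOQ = sqrt(2*25666*110/13.1) = 656.53 units
Correction = sqrt((13.1+24.5)/24.5) = 1.23883
EOQ* = 656.53 * 1.23883 = 813.3 units

813.3 units


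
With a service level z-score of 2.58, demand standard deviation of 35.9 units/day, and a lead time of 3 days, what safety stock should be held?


Formula: SS = z * sigma_d * sqrt(LT)
sqrt(LT) = sqrt(3) = 1.7321
SS = 2.58 * 35.9 * 1.7321
SS = 160.4 units

160.4 units


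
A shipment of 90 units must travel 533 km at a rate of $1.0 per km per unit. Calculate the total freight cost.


TC = dist * cost * units = 533 * 1.0 * 90 = $47970.00

$47970.00


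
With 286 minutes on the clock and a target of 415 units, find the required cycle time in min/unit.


Formula: CT = Available Time / Number of Units
CT = 286 min / 415 units
CT = 0.69 min/unit

0.69 min/unit


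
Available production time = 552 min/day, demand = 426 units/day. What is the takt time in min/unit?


Formula: Takt Time = Available Production Time / Customer Demand
Takt = 552 min/day / 426 units/day
Takt = 1.3 min/unit

1.3 min/unit


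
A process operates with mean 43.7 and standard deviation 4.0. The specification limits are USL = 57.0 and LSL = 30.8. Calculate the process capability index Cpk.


Cpu = (57.0 - 43.7) / (3 * 4.0) = 1.11
Cpl = (43.7 - 30.8) / (3 * 4.0) = 1.08
Cpk = min(1.11, 1.08) = 1.08

1.08


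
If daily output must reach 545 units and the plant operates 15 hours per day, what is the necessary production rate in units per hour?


Formula: Production Rate = Daily Demand / Available Hours
Rate = 545 units/day / 15 hours/day
Rate = 36.3 units/hour

36.3 units/hour


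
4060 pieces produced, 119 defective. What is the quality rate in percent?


Formula: Quality Rate = Good Pieces / Total Pieces * 100
Good pieces = 4060 - 119 = 3941
QR = 3941 / 4060 * 100 = 97.1%

97.1%


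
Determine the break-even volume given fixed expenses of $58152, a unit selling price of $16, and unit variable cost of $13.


Formula: BEQ = Fixed Costs / (Price - Variable Cost)
Contribution margin = $16 - $13 = $3/unit
BEQ = ceil($58152 / $3/unit) = ceil(19384.0) = 19384 units

19384 units


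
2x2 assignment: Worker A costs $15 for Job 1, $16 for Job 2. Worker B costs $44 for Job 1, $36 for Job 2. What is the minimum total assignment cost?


Option 1: A->1 + B->2 = $15 + $36 = $51
Option 2: A->2 + B->1 = $16 + $44 = $60
Min cost = min($51, $60) = $51

$51


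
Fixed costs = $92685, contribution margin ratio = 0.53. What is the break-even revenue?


Formula: BER = Fixed Costs / Contribution Margin Ratio
BER = $92685 / 0.53
BER = $174877.36 (to the nearest cent)

$174877.36


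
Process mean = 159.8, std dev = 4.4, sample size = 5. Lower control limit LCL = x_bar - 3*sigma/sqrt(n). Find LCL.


LCL = 159.8 - 3 * 4.4 / sqrt(5)

153.9


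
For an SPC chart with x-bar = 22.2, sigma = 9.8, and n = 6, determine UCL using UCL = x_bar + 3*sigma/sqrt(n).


UCL = 22.2 + 3 * 9.8 / sqrt(6)

34.2


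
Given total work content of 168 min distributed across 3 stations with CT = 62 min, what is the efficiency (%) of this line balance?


Formula: Efficiency = Sum of Task Times / (N_stations * CT) * 100
Total station capacity = 3 stations * 62 min = 186 min
Efficiency = 168 / 186 * 100 = 90.3%

90.3%


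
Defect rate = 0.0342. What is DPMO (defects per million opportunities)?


DPMO = defect_rate * 1000000 = 0.0342 * 1000000

34200


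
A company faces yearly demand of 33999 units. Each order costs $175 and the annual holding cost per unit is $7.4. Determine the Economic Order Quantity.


Formula: EOQ = sqrt(2 * D * S / H)
Numerator: 2 * 33999 * 175 = 11899650
2DS/H = 11899650 / 7.4 = 1608060.8
EOQ = sqrt(1608060.8) = 1268.1 units

1268.1 units
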